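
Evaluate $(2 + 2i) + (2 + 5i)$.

(2 + 2) + (2 + 5)i = 4 + 7i


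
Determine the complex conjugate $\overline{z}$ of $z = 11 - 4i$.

If z = a + bi, then conjugate(z) = a - bi
conjugate(11 - 4i) = 11 + 4i


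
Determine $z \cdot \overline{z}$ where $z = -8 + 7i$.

z * conjugate(z) = |z|^2 = a^2 + b^2
= (-8)^2 + 7^2 = 113


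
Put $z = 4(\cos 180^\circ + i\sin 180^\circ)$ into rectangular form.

a = r cos θ = 4 * -1 = -4
b = r sin θ = 4 * 0 = 0
z = -4


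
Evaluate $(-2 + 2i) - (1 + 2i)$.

(-2 - 1) + (2 - 2)i = -3


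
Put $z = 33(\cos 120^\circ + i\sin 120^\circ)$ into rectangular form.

a = r cos θ = 33 * -1/2 = -33/2
b = r sin θ = 33 * sqrt(3)/2 = 33*sqrt(3)/2
z = -33/2 + (33*sqrt(3)/2)i


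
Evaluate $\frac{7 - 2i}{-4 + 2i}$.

Multiply numerator and denominator by conjugate (-4 - 2i):
= (7 - 2i)(-4 - 2i) / ((-4)^2 + 2^2)
= (-32 - 6i) / 20
Divide through by 2: (-16 - 3i) / 10
= -8/5 - (3/10)i


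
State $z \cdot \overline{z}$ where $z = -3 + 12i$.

z * conjugate(z) = |z|^2 = a^2 + b^2
= (-3)^2 + 12^2 = 153


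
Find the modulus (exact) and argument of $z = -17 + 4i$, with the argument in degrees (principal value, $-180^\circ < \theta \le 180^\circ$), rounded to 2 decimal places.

|z| = sqrt((-17)^2 + 4^2) = sqrt(305)
arg(z) = arctan(b/a) = arctan(4/-17) (quadrant-adjusted) = 166.76°


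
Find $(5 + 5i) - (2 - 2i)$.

(5 - 2) + (5 - (-2))i = 3 + 7i


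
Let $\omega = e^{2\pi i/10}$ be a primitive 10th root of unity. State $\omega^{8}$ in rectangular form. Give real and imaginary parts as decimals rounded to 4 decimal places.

ω^8 = e^(2πi·8/10) = e^(i·8π/5)
= cos(8π/5) + i sin(8π/5)
= 0.3090 - 0.9511i


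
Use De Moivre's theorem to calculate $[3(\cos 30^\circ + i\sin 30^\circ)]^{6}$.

By De Moivre: z^n = r^n(cos(nθ) + i sin(nθ))
= 3^6(cos(6*30°) + i sin(6*30°))
= 729(cos 180° + i sin 180°)
= -729


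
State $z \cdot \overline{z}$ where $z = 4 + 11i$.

z * conjugate(z) = |z|^2 = a^2 + b^2
= 4^2 + 11^2 = 137


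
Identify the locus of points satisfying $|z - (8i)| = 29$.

|z - z0| = r describes a circle centered at z0 with radius r
Here z0 = 8i and r = 29
Locus: Circle centered at (0, 8) with radius 29


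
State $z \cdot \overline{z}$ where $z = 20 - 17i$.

z * conjugate(z) = |z|^2 = a^2 + b^2
= 20^2 + (-17)^2 = 689


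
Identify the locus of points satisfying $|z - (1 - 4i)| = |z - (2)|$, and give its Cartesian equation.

|z - z1| = |z - z2| means z is equidistant from z1 and z2,
i.e. the perpendicular bisector of the segment from (1, -4) to (2, 0) (midpoint (3/2, -2)).
With z = x + yi, square both sides:
(x - 1)^2 + (y - (-4))^2 = (x - 2)^2 + (y - 0)^2
The x^2 and y^2 terms cancel: 2x + 8y = 4 - 17 = -13
Simplify: 2x + 8y = -13
Locus: Perpendicular bisector of the segment from (1, -4) to (2, 0): the line 2x + 8y = -13


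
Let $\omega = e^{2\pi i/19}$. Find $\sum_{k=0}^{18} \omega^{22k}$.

Let ζ = ω^22 = e^(2πi·22/19). Since 19 ∤ 22, ζ ≠ 1.
Sum = Σ_{k=0}^{18} ζ^k = (ζ^19 - 1)/(ζ - 1) = (ω^{22·19} - 1)/(ζ - 1) = (1 - 1)/(ζ - 1) = 0


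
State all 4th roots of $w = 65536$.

|w| = 65536, arg(w) = 0°
Root modulus = 65536^(1/4) = 16
Root arguments: θ_k = (0° + 360°k)/4 for k = 0, 1, ..., 3
Roots: 16, 16i, -16, -16i


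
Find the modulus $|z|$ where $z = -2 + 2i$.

|z| = sqrt(a^2 + b^2) = sqrt((-2)^2 + 2^2) = sqrt(8) = sqrt(8)


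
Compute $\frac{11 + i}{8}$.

Divisor is real, so divide each part by 8:
= 11/8 + (1/8)i


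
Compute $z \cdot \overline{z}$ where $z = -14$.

z * conjugate(z) = |z|^2 = a^2 + b^2
= (-14)^2 + 0^2 = 196


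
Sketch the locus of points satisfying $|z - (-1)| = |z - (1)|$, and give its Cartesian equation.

|z - z1| = |z - z2| means z is equidistant from z1 and z2,
i.e. the perpendicular bisector of the segment from (-1, 0) to (1, 0) (midpoint (0, 0)).
With z = x + yi, square both sides:
(x - (-1))^2 + (y - 0)^2 = (x - 1)^2 + (y - 0)^2
The x^2 and y^2 terms cancel: 4x + 0y = 1 - 1 = 0
Simplify: x = 0
Locus: Perpendicular bisector of the segment from (-1, 0) to (1, 0): the line x = 0


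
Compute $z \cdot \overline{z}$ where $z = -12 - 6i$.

z * conjugate(z) = |z|^2 = a^2 + b^2
= (-12)^2 + (-6)^2 = 180


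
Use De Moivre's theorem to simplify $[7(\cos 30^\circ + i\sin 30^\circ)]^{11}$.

By De Moivre: z^n = r^n(cos(nθ) + i sin(nθ))
= 7^11(cos(11*30°) + i sin(11*30°))
= 1977326743(cos 330° + i sin 330°)
= 1977326743*sqrt(3)/2 - (1977326743/2)i


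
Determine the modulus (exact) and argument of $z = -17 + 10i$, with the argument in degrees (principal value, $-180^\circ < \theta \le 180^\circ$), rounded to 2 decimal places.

|z| = sqrt((-17)^2 + 10^2) = sqrt(389)
arg(z) = arctan(b/a) = arctan(10/-17) (quadrant-adjusted) = 149.53°


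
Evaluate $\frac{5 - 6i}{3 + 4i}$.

Multiply numerator and denominator by conjugate (3 - 4i):
= (5 - 6i)(3 - 4i) / (3^2 + 4^2)
= (-9 - 38i) / 25
= -9/25 - (38/25)i


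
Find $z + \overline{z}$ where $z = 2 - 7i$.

z + conjugate(z) = (a + bi) + (a - bi) = 2a
= 2 * 2 = 4


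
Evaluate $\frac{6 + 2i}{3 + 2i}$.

Multiply numerator and denominator by conjugate (3 - 2i):
= (6 + 2i)(3 - 2i) / (3^2 + 2^2)
= (22 - 6i) / 13
= 22/13 - (6/13)i


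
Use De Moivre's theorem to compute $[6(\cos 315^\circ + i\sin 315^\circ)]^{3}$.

By De Moivre: z^n = r^n(cos(nθ) + i sin(nθ))
= 6^3(cos(3*315°) + i sin(3*315°))
= 216(cos 225° + i sin 225°)
= -108*sqrt(2) - 108*sqrt(2)i


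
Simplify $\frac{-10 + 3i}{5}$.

Divisor is real, so divide each part by 5:
= -2 + (3/5)i


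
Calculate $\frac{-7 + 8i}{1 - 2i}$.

Multiply numerator and denominator by conjugate (1 + 2i):
= (-7 + 8i)(1 + 2i) / (1^2 + (-2)^2)
= (-23 - 6i) / 5
= -23/5 - (6/5)i


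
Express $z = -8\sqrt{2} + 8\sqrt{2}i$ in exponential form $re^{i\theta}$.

r = |z| = sqrt((-8*sqrt(2))^2 + (8*sqrt(2))^2) = sqrt(128 + 128) = sqrt(256) = 16
θ = arctan(b/a) = arctan(11.3137/-11.3137) (quadrant-adjusted) = 135° = 3π/4
z = 16e^(i*3π/4)


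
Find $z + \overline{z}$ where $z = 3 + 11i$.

z + conjugate(z) = (a + bi) + (a - bi) = 2a
= 2 * 3 = 6


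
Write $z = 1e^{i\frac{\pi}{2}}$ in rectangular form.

a = r cos θ = 1 * 0 = 0
b = r sin θ = 1 * 1 = 1
z = i


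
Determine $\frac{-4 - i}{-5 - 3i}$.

Multiply numerator and denominator by conjugate (-5 + 3i):
= (-4 - i)(-5 + 3i) / ((-5)^2 + (-3)^2)
= (23 - 7i) / 34
= 23/34 - (7/34)i


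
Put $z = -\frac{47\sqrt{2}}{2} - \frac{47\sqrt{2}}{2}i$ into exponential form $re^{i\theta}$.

r = |z| = sqrt((-47*sqrt(2)/2)^2 + (-47*sqrt(2)/2)^2) = sqrt(2209/2 + 2209/2) = sqrt(2209) = 47
θ = arctan(b/a) = arctan(-33.234/-33.234) (quadrant-adjusted) = -135° = -3π/4
z = 47e^(-i*3π/4)


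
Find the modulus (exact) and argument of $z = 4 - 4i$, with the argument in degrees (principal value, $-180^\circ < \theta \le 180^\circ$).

|z| = sqrt(4^2 + (-4)^2) = sqrt(32)
arg(z) = arctan(b/a) = arctan(-4/4) (quadrant-adjusted) = -45°


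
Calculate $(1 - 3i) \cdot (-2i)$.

(a1*a2 - b1*b2) + (a1*b2 + b1*a2)i
= (0 - 6) + (-2 + 0)i
= -6 - 2i


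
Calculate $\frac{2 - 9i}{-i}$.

Multiply numerator and denominator by conjugate (i):
= (2 - 9i)(i) / (0^2 + (-1)^2)
= (9 + 2i) / 1
= 9 + 2i


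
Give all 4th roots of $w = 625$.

|w| = 625, arg(w) = 0°
Root modulus = 625^(1/4) = 5
Root arguments: θ_k = (0° + 360°k)/4 for k = 0, 1, ..., 3
Roots: 5, 5i, -5, -5i


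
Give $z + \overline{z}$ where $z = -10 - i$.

z + conjugate(z) = (a + bi) + (a - bi) = 2a
= 2 * (-10) = -20


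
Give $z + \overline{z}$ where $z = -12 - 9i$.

z + conjugate(z) = (a + bi) + (a - bi) = 2a
= 2 * (-12) = -24


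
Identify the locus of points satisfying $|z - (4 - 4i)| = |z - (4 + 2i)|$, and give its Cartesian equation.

|z - z1| = |z - z2| means z is equidistant from z1 and z2,
i.e. the perpendicular bisector of the segment from (4, -4) to (4, 2) (midpoint (4, -1)).
With z = x + yi, square both sides:
(x - 4)^2 + (y - (-4))^2 = (x - 4)^2 + (y - 2)^2
The x^2 and y^2 terms cancel: 0x + 12y = 20 - 32 = -12
Simplify: y = -1
Locus: Perpendicular bisector of the segment from (4, -4) to (4, 2): the line y = -1


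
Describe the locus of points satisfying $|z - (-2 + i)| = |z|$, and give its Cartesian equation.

|z - z1| = |z - z2| means z is equidistant from z1 and z2,
i.e. the perpendicular bisector of the segment from (-2, 1) to (0, 0) (midpoint (-1, 1/2)).
With z = x + yi, square both sides:
(x - (-2))^2 + (y - 1)^2 = (x - 0)^2 + (y - 0)^2
The x^2 and y^2 terms cancel: 4x + (-2)y = 0 - 5 = -5
Simplify: 4x - 2y = -5
Locus: Perpendicular bisector of the segment from (-2, 1) to (0, 0): the line 4x - 2y = -5


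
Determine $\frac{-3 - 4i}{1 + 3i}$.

Multiply numerator and denominator by conjugate (1 - 3i):
= (-3 - 4i)(1 - 3i) / (1^2 + 3^2)
= (-15 + 5i) / 10
Divide through by 5: (-3 + i) / 2
= -3/2 + (1/2)i


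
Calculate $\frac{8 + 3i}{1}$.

Divisor is real, so divide each part by 1:
= 8 + 3i


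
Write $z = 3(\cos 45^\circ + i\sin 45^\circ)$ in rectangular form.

a = r cos θ = 3 * sqrt(2)/2 = 3*sqrt(2)/2
b = r sin θ = 3 * sqrt(2)/2 = 3*sqrt(2)/2
z = 3*sqrt(2)/2 + (3*sqrt(2)/2)i


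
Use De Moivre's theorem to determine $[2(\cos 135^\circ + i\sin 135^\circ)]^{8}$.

By De Moivre: z^n = r^n(cos(nθ) + i sin(nθ))
= 2^8(cos(8*135°) + i sin(8*135°))
= 256(cos 0° + i sin 0°)
= 256


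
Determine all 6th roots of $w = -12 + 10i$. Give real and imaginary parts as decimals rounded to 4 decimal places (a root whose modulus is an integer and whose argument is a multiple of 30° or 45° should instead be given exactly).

|w| = sqrt(244) ≈ 15.620499, arg(w) ≈ 140.194429°
Root modulus = sqrt(244)^(1/6) ≈ 1.581063
Root arguments: θ_k = (arg(w) + 360°k)/6 for k = 0, 1, ..., 5
Compute each root as (root modulus)(cos θ_k + i sin θ_k) using full-precision intermediates, then round to 4 decimal places.
Roots: 1.4514 + 0.6270i, 0.1827 + 1.5705i, -1.2687 + 0.9434i, -1.4514 - 0.6270i, -0.1827 - 1.5705i, 1.2687 - 0.9434i


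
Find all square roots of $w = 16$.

|w| = 16, arg(w) = 0°
Root modulus = 16^(1/2) = 4
Root arguments: θ_k = (0° + 360°k)/2 for k = 0, 1, ..., 1
Roots: 4, -4


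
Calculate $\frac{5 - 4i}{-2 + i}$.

Multiply numerator and denominator by conjugate (-2 - i):
= (5 - 4i)(-2 - i) / ((-2)^2 + 1^2)
= (-14 + 3i) / 5
= -14/5 + (3/5)i


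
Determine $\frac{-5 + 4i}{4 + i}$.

Multiply numerator and denominator by conjugate (4 - i):
= (-5 + 4i)(4 - i) / (4^2 + 1^2)
= (-16 + 21i) / 17
= -16/17 + (21/17)i


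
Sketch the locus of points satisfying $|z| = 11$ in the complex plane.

|z| = 11 means sqrt(x^2 + y^2) = 11
This is a circle of radius 11 centered at the origin


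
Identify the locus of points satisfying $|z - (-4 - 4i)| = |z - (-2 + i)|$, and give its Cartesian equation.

|z - z1| = |z - z2| means z is equidistant from z1 and z2,
i.e. the perpendicular bisector of the segment from (-4, -4) to (-2, 1) (midpoint (-3, -3/2)).
With z = x + yi, square both sides:
(x - (-4))^2 + (y - (-4))^2 = (x - (-2))^2 + (y - 1)^2
The x^2 and y^2 terms cancel: 4x + 10y = 5 - 32 = -27
Simplify: 4x + 10y = -27
Locus: Perpendicular bisector of the segment from (-4, -4) to (-2, 1): the line 4x + 10y = -27


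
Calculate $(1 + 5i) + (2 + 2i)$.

(1 + 2) + (5 + 2)i = 3 + 7i


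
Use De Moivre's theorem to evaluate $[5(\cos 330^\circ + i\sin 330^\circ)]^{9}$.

By De Moivre: z^n = r^n(cos(nθ) + i sin(nθ))
= 5^9(cos(9*330°) + i sin(9*330°))
= 1953125(cos 90° + i sin 90°)
= 1953125i


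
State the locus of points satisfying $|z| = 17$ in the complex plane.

|z| = 17 means sqrt(x^2 + y^2) = 17
This is a circle of radius 17 centered at the origin


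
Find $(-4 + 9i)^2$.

(a + bi)^2 = a^2 - b^2 + 2abi
= (-4)^2 - 9^2 + 2*(-4)*9i
= -65 - 72i


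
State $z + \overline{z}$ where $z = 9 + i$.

z + conjugate(z) = (a + bi) + (a - bi) = 2a
= 2 * 9 = 18


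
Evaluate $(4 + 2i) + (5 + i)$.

(4 + 5) + (2 + 1)i = 9 + 3i


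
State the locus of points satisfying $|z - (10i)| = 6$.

|z - z0| = r describes a circle centered at z0 with radius r
Here z0 = 10i and r = 6
Locus: Circle centered at (0, 10) with radius 6


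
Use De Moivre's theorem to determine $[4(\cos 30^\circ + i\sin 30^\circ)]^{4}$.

By De Moivre: z^n = r^n(cos(nθ) + i sin(nθ))
= 4^4(cos(4*30°) + i sin(4*30°))
= 256(cos 120° + i sin 120°)
= -128 + 128*sqrt(3)i


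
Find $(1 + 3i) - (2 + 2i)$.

(1 - 2) + (3 - 2)i = -1 + i


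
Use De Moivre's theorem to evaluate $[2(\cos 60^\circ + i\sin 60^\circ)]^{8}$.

By De Moivre: z^n = r^n(cos(nθ) + i sin(nθ))
= 2^8(cos(8*60°) + i sin(8*60°))
= 256(cos 120° + i sin 120°)
= -128 + 128*sqrt(3)i


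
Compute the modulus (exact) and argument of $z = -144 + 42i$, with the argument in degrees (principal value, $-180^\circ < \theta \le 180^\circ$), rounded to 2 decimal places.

|z| = sqrt((-144)^2 + 42^2) = 150
arg(z) = arctan(b/a) = arctan(42/-144) (quadrant-adjusted) = 163.74°


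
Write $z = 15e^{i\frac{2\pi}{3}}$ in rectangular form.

a = r cos θ = 15 * -1/2 = -15/2
b = r sin θ = 15 * sqrt(3)/2 = 15*sqrt(3)/2
z = -15/2 + (15*sqrt(3)/2)i


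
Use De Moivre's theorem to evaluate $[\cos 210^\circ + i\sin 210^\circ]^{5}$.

By De Moivre: z^n = r^n(cos(nθ) + i sin(nθ))
= 1^5(cos(5*210°) + i sin(5*210°))
= 1(cos 330° + i sin 330°)
= sqrt(3)/2 - (1/2)i


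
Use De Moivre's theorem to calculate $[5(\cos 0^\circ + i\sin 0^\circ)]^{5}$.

By De Moivre: z^n = r^n(cos(nθ) + i sin(nθ))
= 5^5(cos(5*0°) + i sin(5*0°))
= 3125(cos 0° + i sin 0°)
= 3125


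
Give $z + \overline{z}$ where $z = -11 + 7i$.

z + conjugate(z) = (a + bi) + (a - bi) = 2a
= 2 * (-11) = -22


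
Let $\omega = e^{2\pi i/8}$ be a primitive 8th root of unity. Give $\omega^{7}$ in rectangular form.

ω^7 = e^(2πi·7/8) = e^(i·7π/4)
= cos(7π/4) + i sin(7π/4)
= sqrt(2)/2 - (sqrt(2)/2)i


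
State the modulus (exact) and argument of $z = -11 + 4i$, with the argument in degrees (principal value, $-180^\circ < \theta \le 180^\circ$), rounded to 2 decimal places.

|z| = sqrt((-11)^2 + 4^2) = sqrt(137)
arg(z) = arctan(b/a) = arctan(4/-11) (quadrant-adjusted) = 160.02°


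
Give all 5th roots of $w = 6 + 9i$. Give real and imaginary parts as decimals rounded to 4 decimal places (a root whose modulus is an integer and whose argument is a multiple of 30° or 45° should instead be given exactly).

|w| = sqrt(117) ≈ 10.816654, arg(w) ≈ 56.309932°
Root modulus = sqrt(117)^(1/5) ≈ 1.609973
Root arguments: θ_k = (arg(w) + 360°k)/5 for k = 0, 1, ..., 4
Compute each root as (root modulus)(cos θ_k + i sin θ_k) using full-precision intermediates, then round to 4 decimal places.
Roots: 1.5790 + 0.3144i, 0.1889 + 1.5989i, -1.4622 + 0.6737i, -1.0926 - 1.1825i, 0.7870 - 1.4045i


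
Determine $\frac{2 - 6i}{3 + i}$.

Multiply numerator and denominator by conjugate (3 - i):
= (2 - 6i)(3 - i) / (3^2 + 1^2)
= (-20i) / 10
= -2i


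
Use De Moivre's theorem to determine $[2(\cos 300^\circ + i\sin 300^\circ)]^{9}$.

By De Moivre: z^n = r^n(cos(nθ) + i sin(nθ))
= 2^9(cos(9*300°) + i sin(9*300°))
= 512(cos 180° + i sin 180°)
= -512


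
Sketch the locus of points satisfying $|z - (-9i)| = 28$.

|z - z0| = r describes a circle centered at z0 with radius r
Here z0 = -9i and r = 28
Locus: Circle centered at (0, -9) with radius 28


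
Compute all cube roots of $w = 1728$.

|w| = 1728, arg(w) = 0°
Root modulus = 1728^(1/3) = 12
Root arguments: θ_k = (0° + 360°k)/3 for k = 0, 1, ..., 2
Roots: 12, -6 + 6*sqrt(3)i, -6 - 6*sqrt(3)i


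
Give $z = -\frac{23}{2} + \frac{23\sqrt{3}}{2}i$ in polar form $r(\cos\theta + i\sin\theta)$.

r = |z| = sqrt(a^2 + b^2) = sqrt((-23/2)^2 + (23*sqrt(3)/2)^2) = sqrt(529/4 + 1587/4) = sqrt(529) = 23
θ = arctan(b/a) = arctan(19.9186/-11.5) (quadrant-adjusted) = 120°
z = 23(cos 120° + i sin 120°)


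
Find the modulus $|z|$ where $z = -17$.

|z| = sqrt(a^2 + b^2) = sqrt((-17)^2 + 0^2) = sqrt(289) = 17


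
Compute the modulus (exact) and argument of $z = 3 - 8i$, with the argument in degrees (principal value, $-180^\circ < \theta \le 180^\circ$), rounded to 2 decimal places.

|z| = sqrt(3^2 + (-8)^2) = sqrt(73)
arg(z) = arctan(b/a) = arctan(-8/3) (quadrant-adjusted) = -69.44°


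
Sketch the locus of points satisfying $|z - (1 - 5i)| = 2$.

|z - z0| = r describes a circle centered at z0 with radius r
Here z0 = 1 - 5i and r = 2
Locus: Circle centered at (1, -5) with radius 2


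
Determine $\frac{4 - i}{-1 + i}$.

Multiply numerator and denominator by conjugate (-1 - i):
= (4 - i)(-1 - i) / ((-1)^2 + 1^2)
= (-5 - 3i) / 2
= -5/2 - (3/2)i


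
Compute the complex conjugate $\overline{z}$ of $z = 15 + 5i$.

If z = a + bi, then conjugate(z) = a - bi
conjugate(15 + 5i) = 15 - 5i


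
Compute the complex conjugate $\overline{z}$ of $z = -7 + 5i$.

If z = a + bi, then conjugate(z) = a - bi
conjugate(-7 + 5i) = -7 - 5i


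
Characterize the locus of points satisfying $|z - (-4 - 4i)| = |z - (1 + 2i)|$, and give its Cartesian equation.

|z - z1| = |z - z2| means z is equidistant from z1 and z2,
i.e. the perpendicular bisector of the segment from (-4, -4) to (1, 2) (midpoint (-3/2, -1)).
With z = x + yi, square both sides:
(x - (-4))^2 + (y - (-4))^2 = (x - 1)^2 + (y - 2)^2
The x^2 and y^2 terms cancel: 10x + 12y = 5 - 32 = -27
Simplify: 10x + 12y = -27
Locus: Perpendicular bisector of the segment from (-4, -4) to (1, 2): the line 10x + 12y = -27


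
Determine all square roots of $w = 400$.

|w| = 400, arg(w) = 0°
Root modulus = 400^(1/2) = 20
Root arguments: θ_k = (0° + 360°k)/2 for k = 0, 1, ..., 1
Roots: 20, -20


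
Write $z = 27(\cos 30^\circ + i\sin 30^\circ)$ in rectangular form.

a = r cos θ = 27 * sqrt(3)/2 = 27*sqrt(3)/2
b = r sin θ = 27 * 1/2 = 27/2
z = 27*sqrt(3)/2 + (27/2)i


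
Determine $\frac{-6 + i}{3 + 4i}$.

Multiply numerator and denominator by conjugate (3 - 4i):
= (-6 + i)(3 - 4i) / (3^2 + 4^2)
= (-14 + 27i) / 25
= -14/25 + (27/25)i


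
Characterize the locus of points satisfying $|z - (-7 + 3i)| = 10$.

|z - z0| = r describes a circle centered at z0 with radius r
Here z0 = -7 + 3i and r = 10
Locus: Circle centered at (-7, 3) with radius 10


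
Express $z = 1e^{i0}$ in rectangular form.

a = r cos θ = 1 * 1 = 1
b = r sin θ = 1 * 0 = 0
z = 1


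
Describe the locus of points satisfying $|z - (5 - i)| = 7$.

|z - z0| = r describes a circle centered at z0 with radius r
Here z0 = 5 - i and r = 7
Locus: Circle centered at (5, -1) with radius 7


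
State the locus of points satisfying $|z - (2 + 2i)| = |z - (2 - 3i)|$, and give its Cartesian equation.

|z - z1| = |z - z2| means z is equidistant from z1 and z2,
i.e. the perpendicular bisector of the segment from (2, 2) to (2, -3) (midpoint (2, -1/2)).
With z = x + yi, square both sides:
(x - 2)^2 + (y - 2)^2 = (x - 2)^2 + (y - (-3))^2
The x^2 and y^2 terms cancel: 0x + (-10)y = 13 - 8 = 5
Simplify: y = -1/2
Locus: Perpendicular bisector of the segment from (2, 2) to (2, -3): the line y = -1/2


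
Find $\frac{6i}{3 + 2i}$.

Multiply numerator and denominator by conjugate (3 - 2i):
= (6i)(3 - 2i) / (3^2 + 2^2)
= (12 + 18i) / 13
= 12/13 + (18/13)i


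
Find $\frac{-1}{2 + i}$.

Multiply numerator and denominator by conjugate (2 - i):
= (-1)(2 - i) / (2^2 + 1^2)
= (-2 + i) / 5
= -2/5 + (1/5)i


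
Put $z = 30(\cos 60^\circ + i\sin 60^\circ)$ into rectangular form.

a = r cos θ = 30 * 1/2 = 15
b = r sin θ = 30 * sqrt(3)/2 = 15*sqrt(3)
z = 15 + 15*sqrt(3)i


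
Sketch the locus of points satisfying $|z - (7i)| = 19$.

|z - z0| = r describes a circle centered at z0 with radius r
Here z0 = 7i and r = 19
Locus: Circle centered at (0, 7) with radius 19


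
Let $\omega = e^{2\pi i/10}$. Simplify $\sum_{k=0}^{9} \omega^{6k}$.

Let ζ = ω^6 = e^(2πi·6/10). Since 10 ∤ 6, ζ ≠ 1.
Sum = Σ_{k=0}^{9} ζ^k = (ζ^10 - 1)/(ζ - 1) = (ω^{6·10} - 1)/(ζ - 1) = (1 - 1)/(ζ - 1) = 0


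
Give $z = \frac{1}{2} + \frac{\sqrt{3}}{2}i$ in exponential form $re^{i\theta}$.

r = |z| = sqrt((1/2)^2 + (sqrt(3)/2)^2) = sqrt(1/4 + 3/4) = sqrt(1) = 1
θ = arctan(b/a) = arctan(0.866/0.5) (quadrant-adjusted) = 60° = π/3
z = 1e^(i*π/3)


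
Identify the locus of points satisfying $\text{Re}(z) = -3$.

Re(z) = x where z = x + yi; the equation x = -3 is satisfied by all points with that x-coordinate
Locus: Vertical line x = -3


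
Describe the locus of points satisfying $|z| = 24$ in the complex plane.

|z| = 24 means sqrt(x^2 + y^2) = 24
This is a circle of radius 24 centered at the origin


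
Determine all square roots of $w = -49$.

|w| = 49, arg(w) = 180°
Root modulus = 49^(1/2) = 7
Root arguments: θ_k = (180° + 360°k)/2 for k = 0, 1, ..., 1
Roots: 7i, -7i


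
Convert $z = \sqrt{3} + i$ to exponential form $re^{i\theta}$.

r = |z| = sqrt((sqrt(3))^2 + (1)^2) = sqrt(3 + 1) = sqrt(4) = 2
θ = arctan(b/a) = arctan(1/1.7321) (quadrant-adjusted) = 30° = π/6
z = 2e^(i*π/6)


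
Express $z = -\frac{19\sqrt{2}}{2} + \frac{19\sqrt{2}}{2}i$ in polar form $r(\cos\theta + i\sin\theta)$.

r = |z| = sqrt(a^2 + b^2) = sqrt((-19*sqrt(2)/2)^2 + (19*sqrt(2)/2)^2) = sqrt(361/2 + 361/2) = sqrt(361) = 19
θ = arctan(b/a) = arctan(13.435/-13.435) (quadrant-adjusted) = 135°
z = 19(cos 135° + i sin 135°)


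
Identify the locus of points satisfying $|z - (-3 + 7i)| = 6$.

|z - z0| = r describes a circle centered at z0 with radius r
Here z0 = -3 + 7i and r = 6
Locus: Circle centered at (-3, 7) with radius 6


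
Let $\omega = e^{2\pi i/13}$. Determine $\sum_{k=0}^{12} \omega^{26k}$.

Since 13 divides 26, ω^26 = (ω^13)^2 = 1^2 = 1, so every term is 1.
Sum = 13 · 1 = 13


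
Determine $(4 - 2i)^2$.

(a + bi)^2 = a^2 - b^2 + 2abi
= 4^2 - (-2)^2 + 2*4*(-2)i
= 12 - 16i


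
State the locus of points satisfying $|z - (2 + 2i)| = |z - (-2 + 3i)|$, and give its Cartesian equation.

|z - z1| = |z - z2| means z is equidistant from z1 and z2,
i.e. the perpendicular bisector of the segment from (2, 2) to (-2, 3) (midpoint (0, 5/2)).
With z = x + yi, square both sides:
(x - 2)^2 + (y - 2)^2 = (x - (-2))^2 + (y - 3)^2
The x^2 and y^2 terms cancel: -8x + 2y = 13 - 8 = 5
Simplify: 8x - 2y = -5
Locus: Perpendicular bisector of the segment from (2, 2) to (-2, 3): the line 8x - 2y = -5


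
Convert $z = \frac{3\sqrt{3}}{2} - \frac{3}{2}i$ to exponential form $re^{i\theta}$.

r = |z| = sqrt((3*sqrt(3)/2)^2 + (-3/2)^2) = sqrt(27/4 + 9/4) = sqrt(9) = 3
θ = arctan(b/a) = arctan(-1.5/2.5981) (quadrant-adjusted) = -30° = -π/6
z = 3e^(-i*π/6)


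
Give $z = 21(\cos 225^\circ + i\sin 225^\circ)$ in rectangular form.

a = r cos θ = 21 * -sqrt(2)/2 = -21*sqrt(2)/2
b = r sin θ = 21 * -sqrt(2)/2 = -21*sqrt(2)/2
z = -21*sqrt(2)/2 - (21*sqrt(2)/2)i


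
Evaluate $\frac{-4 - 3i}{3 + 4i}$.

Multiply numerator and denominator by conjugate (3 - 4i):
= (-4 - 3i)(3 - 4i) / (3^2 + 4^2)
= (-24 + 7i) / 25
= -24/25 + (7/25)i


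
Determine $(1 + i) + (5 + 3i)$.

(1 + 5) + (1 + 3)i = 6 + 4i


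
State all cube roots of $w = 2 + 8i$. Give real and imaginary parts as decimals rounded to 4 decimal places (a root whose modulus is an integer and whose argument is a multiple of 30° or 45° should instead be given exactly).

|w| = sqrt(68) ≈ 8.246211, arg(w) ≈ 75.963757°
Root modulus = sqrt(68)^(1/3) ≈ 2.020311
Root arguments: θ_k = (arg(w) + 360°k)/3 for k = 0, 1, ..., 2
Compute each root as (root modulus)(cos θ_k + i sin θ_k) using full-precision intermediates, then round to 4 decimal places.
Roots: 1.8262 + 0.8641i, -1.6614 + 1.1495i, -0.1648 - 2.0136i


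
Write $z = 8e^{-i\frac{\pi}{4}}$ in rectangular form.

a = r cos θ = 8 * sqrt(2)/2 = 4*sqrt(2)
b = r sin θ = 8 * -sqrt(2)/2 = -4*sqrt(2)
z = 4*sqrt(2) - 4*sqrt(2)i


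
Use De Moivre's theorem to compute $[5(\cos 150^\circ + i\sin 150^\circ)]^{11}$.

By De Moivre: z^n = r^n(cos(nθ) + i sin(nθ))
= 5^11(cos(11*150°) + i sin(11*150°))
= 48828125(cos 210° + i sin 210°)
= -48828125*sqrt(3)/2 - (48828125/2)i


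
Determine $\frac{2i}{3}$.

Divisor is real, so divide each part by 3:
= 0 + (2/3)i


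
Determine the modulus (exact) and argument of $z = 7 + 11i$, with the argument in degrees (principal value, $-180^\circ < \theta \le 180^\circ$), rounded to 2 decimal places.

|z| = sqrt(7^2 + 11^2) = sqrt(170)
arg(z) = arctan(b/a) = arctan(11/7) (quadrant-adjusted) = 57.53°


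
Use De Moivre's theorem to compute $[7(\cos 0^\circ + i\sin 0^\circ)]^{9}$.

By De Moivre: z^n = r^n(cos(nθ) + i sin(nθ))
= 7^9(cos(9*0°) + i sin(9*0°))
= 40353607(cos 0° + i sin 0°)
= 40353607


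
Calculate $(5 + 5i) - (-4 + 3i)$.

(5 - (-4)) + (5 - 3)i = 9 + 2i


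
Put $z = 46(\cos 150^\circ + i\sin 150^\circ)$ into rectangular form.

a = r cos θ = 46 * -sqrt(3)/2 = -23*sqrt(3)
b = r sin θ = 46 * 1/2 = 23
z = -23*sqrt(3) + 23i


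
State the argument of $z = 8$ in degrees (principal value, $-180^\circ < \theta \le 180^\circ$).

b = 0 and a > 0, so z lies on the positive real axis: θ = 0°


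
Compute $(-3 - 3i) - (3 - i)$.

(-3 - 3) + (-3 - (-1))i = -6 - 2i


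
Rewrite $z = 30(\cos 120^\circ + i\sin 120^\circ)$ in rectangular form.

a = r cos θ = 30 * -1/2 = -15
b = r sin θ = 30 * sqrt(3)/2 = 15*sqrt(3)
z = -15 + 15*sqrt(3)i


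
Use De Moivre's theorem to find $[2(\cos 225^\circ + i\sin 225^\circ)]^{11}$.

By De Moivre: z^n = r^n(cos(nθ) + i sin(nθ))
= 2^11(cos(11*225°) + i sin(11*225°))
= 2048(cos 315° + i sin 315°)
= 1024*sqrt(2) - 1024*sqrt(2)i


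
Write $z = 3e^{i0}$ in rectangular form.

a = r cos θ = 3 * 1 = 3
b = r sin θ = 3 * 0 = 0
z = 3


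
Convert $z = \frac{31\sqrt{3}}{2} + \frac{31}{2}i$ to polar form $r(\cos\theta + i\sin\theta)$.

r = |z| = sqrt(a^2 + b^2) = sqrt((31*sqrt(3)/2)^2 + (31/2)^2) = sqrt(2883/4 + 961/4) = sqrt(961) = 31
θ = arctan(b/a) = arctan(15.5/26.8468) (quadrant-adjusted) = 30°
z = 31(cos 30° + i sin 30°)


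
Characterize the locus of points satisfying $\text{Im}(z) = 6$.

Im(z) = y where z = x + yi; the equation y = 6 is satisfied by all points with that y-coordinate
Locus: Horizontal line y = 6


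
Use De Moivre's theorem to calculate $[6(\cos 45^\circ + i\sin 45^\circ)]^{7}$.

By De Moivre: z^n = r^n(cos(nθ) + i sin(nθ))
= 6^7(cos(7*45°) + i sin(7*45°))
= 279936(cos 315° + i sin 315°)
= 139968*sqrt(2) - 139968*sqrt(2)i


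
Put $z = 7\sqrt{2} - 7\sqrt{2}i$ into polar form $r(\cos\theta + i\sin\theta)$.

r = |z| = sqrt(a^2 + b^2) = sqrt((7*sqrt(2))^2 + (-7*sqrt(2))^2) = sqrt(98 + 98) = sqrt(196) = 14
θ = arctan(b/a) = arctan(-9.8995/9.8995) (quadrant-adjusted) = 315°
z = 14(cos 315° + i sin 315°)


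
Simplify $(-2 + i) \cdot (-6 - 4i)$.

(a1*a2 - b1*b2) + (a1*b2 + b1*a2)i
= (12 - (-4)) + (8 + (-6))i
= 16 + 2i


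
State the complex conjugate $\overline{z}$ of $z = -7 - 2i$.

If z = a + bi, then conjugate(z) = a - bi
conjugate(-7 - 2i) = -7 + 2i


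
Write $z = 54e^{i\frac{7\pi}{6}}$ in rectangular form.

a = r cos θ = 54 * -sqrt(3)/2 = -27*sqrt(3)
b = r sin θ = 54 * -1/2 = -27
z = -27*sqrt(3) - 27i


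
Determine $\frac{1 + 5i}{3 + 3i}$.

Multiply numerator and denominator by conjugate (3 - 3i):
= (1 + 5i)(3 - 3i) / (3^2 + 3^2)
= (18 + 12i) / 18
Divide through by 6: (3 + 2i) / 3
= 1 + (2/3)i


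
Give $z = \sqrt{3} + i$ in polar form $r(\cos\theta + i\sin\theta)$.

r = |z| = sqrt(a^2 + b^2) = sqrt((sqrt(3))^2 + (1)^2) = sqrt(3 + 1) = sqrt(4) = 2
θ = arctan(b/a) = arctan(1/1.7321) (quadrant-adjusted) = 30°
z = 2(cos 30° + i sin 30°)


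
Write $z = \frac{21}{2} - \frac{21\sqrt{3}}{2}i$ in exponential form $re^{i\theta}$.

r = |z| = sqrt((21/2)^2 + (-21*sqrt(3)/2)^2) = sqrt(441/4 + 1323/4) = sqrt(441) = 21
θ = arctan(b/a) = arctan(-18.1865/10.5) (quadrant-adjusted) = -60° = -π/3
z = 21e^(-i*π/3)


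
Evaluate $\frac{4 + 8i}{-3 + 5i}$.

Multiply numerator and denominator by conjugate (-3 - 5i):
= (4 + 8i)(-3 - 5i) / ((-3)^2 + 5^2)
= (28 - 44i) / 34
Divide through by 2: (14 - 22i) / 17
= 14/17 - (22/17)i


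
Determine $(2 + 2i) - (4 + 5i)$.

(2 - 4) + (2 - 5)i = -2 - 3i


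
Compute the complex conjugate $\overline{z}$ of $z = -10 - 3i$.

If z = a + bi, then conjugate(z) = a - bi
conjugate(-10 - 3i) = -10 + 3i


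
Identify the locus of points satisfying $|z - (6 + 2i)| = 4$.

|z - z0| = r describes a circle centered at z0 with radius r
Here z0 = 6 + 2i and r = 4
Locus: Circle centered at (6, 2) with radius 4


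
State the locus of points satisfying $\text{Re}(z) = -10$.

Re(z) = x where z = x + yi; the equation x = -10 is satisfied by all points with that x-coordinate
Locus: Vertical line x = -10


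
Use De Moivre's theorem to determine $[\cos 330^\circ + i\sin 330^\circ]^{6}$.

By De Moivre: z^n = r^n(cos(nθ) + i sin(nθ))
= 1^6(cos(6*330°) + i sin(6*330°))
= 1(cos 180° + i sin 180°)
= -1


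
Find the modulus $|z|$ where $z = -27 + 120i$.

|z| = sqrt(a^2 + b^2) = sqrt((-27)^2 + 120^2) = sqrt(15129) = 123


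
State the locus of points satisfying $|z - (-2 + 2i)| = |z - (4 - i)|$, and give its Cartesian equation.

|z - z1| = |z - z2| means z is equidistant from z1 and z2,
i.e. the perpendicular bisector of the segment from (-2, 2) to (4, -1) (midpoint (1, 1/2)).
With z = x + yi, square both sides:
(x - (-2))^2 + (y - 2)^2 = (x - 4)^2 + (y - (-1))^2
The x^2 and y^2 terms cancel: 12x + (-6)y = 17 - 8 = 9
Simplify: 4x - 2y = 3
Locus: Perpendicular bisector of the segment from (-2, 2) to (4, -1): the line 4x - 2y = 3


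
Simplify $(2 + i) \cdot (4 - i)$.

(a1*a2 - b1*b2) + (a1*b2 + b1*a2)i
= (8 - (-1)) + (-2 + 4)i
= 9 + 2i


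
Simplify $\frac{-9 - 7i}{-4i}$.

Multiply numerator and denominator by conjugate (4i):
= (-9 - 7i)(4i) / (0^2 + (-4)^2)
= (28 - 36i) / 16
Divide through by 4: (7 - 9i) / 4
= 7/4 - (9/4)i


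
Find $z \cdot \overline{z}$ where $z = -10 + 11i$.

z * conjugate(z) = |z|^2 = a^2 + b^2
= (-10)^2 + 11^2 = 221


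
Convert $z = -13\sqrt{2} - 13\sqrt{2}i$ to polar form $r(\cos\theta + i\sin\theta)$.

r = |z| = sqrt(a^2 + b^2) = sqrt((-13*sqrt(2))^2 + (-13*sqrt(2))^2) = sqrt(338 + 338) = sqrt(676) = 26
θ = arctan(b/a) = arctan(-18.3848/-18.3848) (quadrant-adjusted) = 225°
z = 26(cos 225° + i sin 225°)


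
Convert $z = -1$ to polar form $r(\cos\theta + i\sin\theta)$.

r = |z| = sqrt(a^2 + b^2) = sqrt((-1)^2 + (0)^2) = sqrt(1 + 0) = sqrt(1) = 1
b = 0 and a < 0, so z lies on the negative real axis: θ = 180°
z = 1(cos 180° + i sin 180°)


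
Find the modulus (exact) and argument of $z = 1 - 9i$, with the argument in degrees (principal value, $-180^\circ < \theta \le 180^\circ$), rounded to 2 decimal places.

|z| = sqrt(1^2 + (-9)^2) = sqrt(82)
arg(z) = arctan(b/a) = arctan(-9/1) (quadrant-adjusted) = -83.66°


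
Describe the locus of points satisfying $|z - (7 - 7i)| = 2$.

|z - z0| = r describes a circle centered at z0 with radius r
Here z0 = 7 - 7i and r = 2
Locus: Circle centered at (7, -7) with radius 2


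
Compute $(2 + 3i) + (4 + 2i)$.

(2 + 4) + (3 + 2)i = 6 + 5i


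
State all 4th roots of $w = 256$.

|w| = 256, arg(w) = 0°
Root modulus = 256^(1/4) = 4
Root arguments: θ_k = (0° + 360°k)/4 for k = 0, 1, ..., 3
Roots: 4, 4i, -4, -4i


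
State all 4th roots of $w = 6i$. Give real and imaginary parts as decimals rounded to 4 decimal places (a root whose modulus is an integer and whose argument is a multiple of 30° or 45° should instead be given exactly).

|w| = 6, arg(w) = 90°
Root modulus = 6^(1/4) ≈ 1.565085
Root arguments: θ_k = (90° + 360°k)/4 for k = 0, 1, ..., 3
Compute each root as (root modulus)(cos θ_k + i sin θ_k) using full-precision intermediates, then round to 4 decimal places.
Roots: 1.4459 + 0.5989i, -0.5989 + 1.4459i, -1.4459 - 0.5989i, 0.5989 - 1.4459i


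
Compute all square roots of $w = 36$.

|w| = 36, arg(w) = 0°
Root modulus = 36^(1/2) = 6
Root arguments: θ_k = (0° + 360°k)/2 for k = 0, 1, ..., 1
Roots: 6, -6


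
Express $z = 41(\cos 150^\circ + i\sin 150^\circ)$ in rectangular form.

a = r cos θ = 41 * -sqrt(3)/2 = -41*sqrt(3)/2
b = r sin θ = 41 * 1/2 = 41/2
z = -41*sqrt(3)/2 + (41/2)i


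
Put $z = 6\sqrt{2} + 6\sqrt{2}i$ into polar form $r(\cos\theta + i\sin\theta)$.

r = |z| = sqrt(a^2 + b^2) = sqrt((6*sqrt(2))^2 + (6*sqrt(2))^2) = sqrt(72 + 72) = sqrt(144) = 12
θ = arctan(b/a) = arctan(8.4853/8.4853) (quadrant-adjusted) = 45°
z = 12(cos 45° + i sin 45°)


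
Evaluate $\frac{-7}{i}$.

Multiply numerator and denominator by conjugate (-i):
= (-7)(-i) / (0^2 + 1^2)
= (7i) / 1
= 7i


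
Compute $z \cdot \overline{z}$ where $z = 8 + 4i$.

z * conjugate(z) = |z|^2 = a^2 + b^2
= 8^2 + 4^2 = 80


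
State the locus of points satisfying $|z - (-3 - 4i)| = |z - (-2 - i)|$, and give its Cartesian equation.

|z - z1| = |z - z2| means z is equidistant from z1 and z2,
i.e. the perpendicular bisector of the segment from (-3, -4) to (-2, -1) (midpoint (-5/2, -5/2)).
With z = x + yi, square both sides:
(x - (-3))^2 + (y - (-4))^2 = (x - (-2))^2 + (y - (-1))^2
The x^2 and y^2 terms cancel: 2x + 6y = 5 - 25 = -20
Simplify: x + 3y = -10
Locus: Perpendicular bisector of the segment from (-3, -4) to (-2, -1): the line x + 3y = -10


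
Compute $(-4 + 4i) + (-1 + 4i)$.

(-4 + (-1)) + (4 + 4)i = -5 + 8i


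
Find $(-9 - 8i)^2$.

(a + bi)^2 = a^2 - b^2 + 2abi
= (-9)^2 - (-8)^2 + 2*(-9)*(-8)i
= 17 + 144i


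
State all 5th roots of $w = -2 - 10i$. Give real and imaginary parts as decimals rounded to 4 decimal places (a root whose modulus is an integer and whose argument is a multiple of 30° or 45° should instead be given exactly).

|w| = sqrt(104) ≈ 10.198039, arg(w) ≈ 258.690068°
Root modulus = sqrt(104)^(1/5) ≈ 1.591121
Root arguments: θ_k = (arg(w) + 360°k)/5 for k = 0, 1, ..., 4
Compute each root as (root modulus)(cos θ_k + i sin θ_k) using full-precision intermediates, then round to 4 decimal places.
Roots: 0.9853 + 1.2493i, -0.8837 + 1.3232i, -1.5315 - 0.4316i, -0.0628 - 1.5899i, 1.4927 - 0.5510i


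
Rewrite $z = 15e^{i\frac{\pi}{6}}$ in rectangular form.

a = r cos θ = 15 * sqrt(3)/2 = 15*sqrt(3)/2
b = r sin θ = 15 * 1/2 = 15/2
z = 15*sqrt(3)/2 + (15/2)i


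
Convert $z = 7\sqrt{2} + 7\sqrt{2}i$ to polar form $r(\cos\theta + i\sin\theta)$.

r = |z| = sqrt(a^2 + b^2) = sqrt((7*sqrt(2))^2 + (7*sqrt(2))^2) = sqrt(98 + 98) = sqrt(196) = 14
θ = arctan(b/a) = arctan(9.8995/9.8995) (quadrant-adjusted) = 45°
z = 14(cos 45° + i sin 45°)


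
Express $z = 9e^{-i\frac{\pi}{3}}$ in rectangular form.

a = r cos θ = 9 * 1/2 = 9/2
b = r sin θ = 9 * -sqrt(3)/2 = -9*sqrt(3)/2
z = 9/2 - (9*sqrt(3)/2)i


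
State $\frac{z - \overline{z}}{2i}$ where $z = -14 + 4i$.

z - conjugate(z) = 2bi
(z - conjugate(z))/(2i) = 2bi/(2i) = b = 4


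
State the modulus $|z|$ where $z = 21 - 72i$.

|z| = sqrt(a^2 + b^2) = sqrt(21^2 + (-72)^2) = sqrt(5625) = 75


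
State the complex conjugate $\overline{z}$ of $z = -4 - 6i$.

If z = a + bi, then conjugate(z) = a - bi
conjugate(-4 - 6i) = -4 + 6i


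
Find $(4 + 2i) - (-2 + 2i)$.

(4 - (-2)) + (2 - 2)i = 6


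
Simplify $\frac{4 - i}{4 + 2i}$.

Multiply numerator and denominator by conjugate (4 - 2i):
= (4 - i)(4 - 2i) / (4^2 + 2^2)
= (14 - 12i) / 20
Divide through by 2: (7 - 6i) / 10
= 7/10 - (3/5)i


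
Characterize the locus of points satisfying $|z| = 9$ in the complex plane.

|z| = 9 means sqrt(x^2 + y^2) = 9
This is a circle of radius 9 centered at the origin


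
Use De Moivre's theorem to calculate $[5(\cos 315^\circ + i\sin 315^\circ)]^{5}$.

By De Moivre: z^n = r^n(cos(nθ) + i sin(nθ))
= 5^5(cos(5*315°) + i sin(5*315°))
= 3125(cos 135° + i sin 135°)
= -3125*sqrt(2)/2 + (3125*sqrt(2)/2)i


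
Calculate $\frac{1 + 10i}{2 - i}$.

Multiply numerator and denominator by conjugate (2 + i):
= (1 + 10i)(2 + i) / (2^2 + (-1)^2)
= (-8 + 21i) / 5
= -8/5 + (21/5)i


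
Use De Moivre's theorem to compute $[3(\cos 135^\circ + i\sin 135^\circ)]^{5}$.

By De Moivre: z^n = r^n(cos(nθ) + i sin(nθ))
= 3^5(cos(5*135°) + i sin(5*135°))
= 243(cos 315° + i sin 315°)
= 243*sqrt(2)/2 - (243*sqrt(2)/2)i


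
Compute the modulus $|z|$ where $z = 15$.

|z| = sqrt(a^2 + b^2) = sqrt(15^2 + 0^2) = sqrt(225) = 15


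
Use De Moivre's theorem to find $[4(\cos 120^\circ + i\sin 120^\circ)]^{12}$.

By De Moivre: z^n = r^n(cos(nθ) + i sin(nθ))
= 4^12(cos(12*120°) + i sin(12*120°))
= 16777216(cos 0° + i sin 0°)
= 16777216


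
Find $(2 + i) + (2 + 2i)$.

(2 + 2) + (1 + 2)i = 4 + 3i


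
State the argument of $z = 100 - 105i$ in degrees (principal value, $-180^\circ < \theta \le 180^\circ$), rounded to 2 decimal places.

θ = arctan(b/a) = arctan(-105/100) (quadrant-adjusted) = -46.40°


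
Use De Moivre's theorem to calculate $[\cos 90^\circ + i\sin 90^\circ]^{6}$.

By De Moivre: z^n = r^n(cos(nθ) + i sin(nθ))
= 1^6(cos(6*90°) + i sin(6*90°))
= 1(cos 180° + i sin 180°)
= -1


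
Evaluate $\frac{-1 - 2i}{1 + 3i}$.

Multiply numerator and denominator by conjugate (1 - 3i):
= (-1 - 2i)(1 - 3i) / (1^2 + 3^2)
= (-7 + i) / 10
= -7/10 + (1/10)i


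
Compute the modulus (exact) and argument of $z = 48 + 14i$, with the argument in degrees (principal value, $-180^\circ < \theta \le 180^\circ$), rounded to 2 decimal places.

|z| = sqrt(48^2 + 14^2) = 50
arg(z) = arctan(b/a) = arctan(14/48) (quadrant-adjusted) = 16.26°


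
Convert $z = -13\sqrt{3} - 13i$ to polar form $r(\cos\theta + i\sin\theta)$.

r = |z| = sqrt(a^2 + b^2) = sqrt((-13*sqrt(3))^2 + (-13)^2) = sqrt(507 + 169) = sqrt(676) = 26
θ = arctan(b/a) = arctan(-13/-22.5167) (quadrant-adjusted) = 210°
z = 26(cos 210° + i sin 210°)


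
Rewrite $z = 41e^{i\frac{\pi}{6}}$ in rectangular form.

a = r cos θ = 41 * sqrt(3)/2 = 41*sqrt(3)/2
b = r sin θ = 41 * 1/2 = 41/2
z = 41*sqrt(3)/2 + (41/2)i


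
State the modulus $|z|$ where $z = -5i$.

|z| = sqrt(a^2 + b^2) = sqrt(0^2 + (-5)^2) = sqrt(25) = 5


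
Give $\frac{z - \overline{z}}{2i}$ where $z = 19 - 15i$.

z - conjugate(z) = 2bi
(z - conjugate(z))/(2i) = 2bi/(2i) = b = -15


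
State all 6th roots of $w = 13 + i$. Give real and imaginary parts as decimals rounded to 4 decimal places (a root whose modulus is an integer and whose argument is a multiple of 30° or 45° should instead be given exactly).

|w| = sqrt(170) ≈ 13.038405, arg(w) ≈ 4.398705°
Root modulus = sqrt(170)^(1/6) ≈ 1.534160
Root arguments: θ_k = (arg(w) + 360°k)/6 for k = 0, 1, ..., 5
Compute each root as (root modulus)(cos θ_k + i sin θ_k) using full-precision intermediates, then round to 4 decimal places.
Roots: 1.5340 + 0.0196i, 0.7500 + 1.3383i, -0.7840 + 1.3187i, -1.5340 - 0.0196i, -0.7500 - 1.3383i, 0.7840 - 1.3187i


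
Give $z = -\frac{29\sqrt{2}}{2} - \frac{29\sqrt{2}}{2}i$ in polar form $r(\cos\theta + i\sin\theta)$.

r = |z| = sqrt(a^2 + b^2) = sqrt((-29*sqrt(2)/2)^2 + (-29*sqrt(2)/2)^2) = sqrt(841/2 + 841/2) = sqrt(841) = 29
θ = arctan(b/a) = arctan(-20.5061/-20.5061) (quadrant-adjusted) = 225°
z = 29(cos 225° + i sin 225°)


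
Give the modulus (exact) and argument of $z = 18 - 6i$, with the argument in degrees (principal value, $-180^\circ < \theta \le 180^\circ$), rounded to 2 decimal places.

|z| = sqrt(18^2 + (-6)^2) = sqrt(360)
arg(z) = arctan(b/a) = arctan(-6/18) (quadrant-adjusted) = -18.43°
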